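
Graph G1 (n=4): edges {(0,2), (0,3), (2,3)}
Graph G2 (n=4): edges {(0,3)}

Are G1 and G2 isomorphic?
No, not isomorphic

The graphs are NOT isomorphic.

Counting triangles (3-cliques): G1 has 1, G2 has 0.
Triangle count is an isomorphism invariant, so differing triangle counts rule out isomorphism.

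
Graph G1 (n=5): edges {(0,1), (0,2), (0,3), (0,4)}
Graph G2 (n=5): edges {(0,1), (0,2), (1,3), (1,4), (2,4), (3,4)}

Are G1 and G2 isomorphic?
No, not isomorphic

The graphs are NOT isomorphic.

Counting triangles (3-cliques): G1 has 0, G2 has 1.
Triangle count is an isomorphism invariant, so differing triangle counts rule out isomorphism.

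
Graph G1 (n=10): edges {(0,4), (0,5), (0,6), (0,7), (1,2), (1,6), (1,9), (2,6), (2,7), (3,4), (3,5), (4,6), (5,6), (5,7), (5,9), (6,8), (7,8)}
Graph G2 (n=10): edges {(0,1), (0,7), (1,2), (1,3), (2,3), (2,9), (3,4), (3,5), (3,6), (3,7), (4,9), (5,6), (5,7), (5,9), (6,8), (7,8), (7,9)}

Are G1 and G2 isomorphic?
Yes, isomorphic

The graphs are isomorphic.
One valid mapping φ: V(G1) → V(G2): 0→5, 1→1, 2→2, 3→8, 4→6, 5→7, 6→3, 7→9, 8→4, 9→0

Verify φ preserves adjacency — for each edge of G1, its image is an edge of G2:
  (0,4) → (φ(0),φ(4)) = (5,6) ∈ E(G2) ✓
  (0,5) → (φ(0),φ(5)) = (5,7) ∈ E(G2) ✓
  (0,6) → (φ(0),φ(6)) = (3,5) ∈ E(G2) ✓
  (0,7) → (φ(0),φ(7)) = (5,9) ∈ E(G2) ✓
  (1,2) → (φ(1),φ(2)) = (1,2) ∈ E(G2) ✓
  (1,6) → (φ(1),φ(6)) = (1,3) ∈ E(G2) ✓
  (1,9) → (φ(1),φ(9)) = (0,1) ∈ E(G2) ✓
  (2,6) → (φ(2),φ(6)) = (2,3) ∈ E(G2) ✓
  (2,7) → (φ(2),φ(7)) = (2,9) ∈ E(G2) ✓
  (3,4) → (φ(3),φ(4)) = (6,8) ∈ E(G2) ✓
  (3,5) → (φ(3),φ(5)) = (7,8) ∈ E(G2) ✓
  (4,6) → (φ(4),φ(6)) = (3,6) ∈ E(G2) ✓
  (5,6) → (φ(5),φ(6)) = (3,7) ∈ E(G2) ✓
  (5,7) → (φ(5),φ(7)) = (7,9) ∈ E(G2) ✓
  (5,9) → (φ(5),φ(9)) = (0,7) ∈ E(G2) ✓
  (6,8) → (φ(6),φ(8)) = (3,4) ∈ E(G2) ✓
  (7,8) → (φ(7),φ(8)) = (4,9) ∈ E(G2) ✓
All 17 edges of G1 map to edges of G2, and |E(G1)| = |E(G2)| = 17, so φ is a bijection on edges as well as vertices. Hence G1 ≅ G2.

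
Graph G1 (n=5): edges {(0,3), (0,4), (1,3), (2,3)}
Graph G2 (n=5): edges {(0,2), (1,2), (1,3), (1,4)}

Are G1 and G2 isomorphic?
Yes, isomorphic

The graphs are isomorphic.
One valid mapping φ: V(G1) → V(G2): 0→2, 1→3, 2→4, 3→1, 4→0

Verify φ preserves adjacency — for each edge of G1, its image is an edge of G2:
  (0,3) → (φ(0),φ(3)) = (1,2) ∈ E(G2) ✓
  (0,4) → (φ(0),φ(4)) = (0,2) ∈ E(G2) ✓
  (1,3) → (φ(1),φ(3)) = (1,3) ∈ E(G2) ✓
  (2,3) → (φ(2),φ(3)) = (1,4) ∈ E(G2) ✓
All 4 edges of G1 map to edges of G2, and |E(G1)| = |E(G2)| = 4, so φ is a bijection on edges as well as vertices. Hence G1 ≅ G2.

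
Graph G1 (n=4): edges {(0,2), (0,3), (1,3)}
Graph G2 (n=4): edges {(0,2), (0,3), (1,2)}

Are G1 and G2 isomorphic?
Yes, isomorphic

The graphs are isomorphic.
One valid mapping φ: V(G1) → V(G2): 0→2, 1→3, 2→1, 3→0

Verify φ preserves adjacency — for each edge of G1, its image is an edge of G2:
  (0,2) → (φ(0),φ(2)) = (1,2) ∈ E(G2) ✓
  (0,3) → (φ(0),φ(3)) = (0,2) ∈ E(G2) ✓
  (1,3) → (φ(1),φ(3)) = (0,3) ∈ E(G2) ✓
All 3 edges of G1 map to edges of G2, and |E(G1)| = |E(G2)| = 3, so φ is a bijection on edges as well as vertices. Hence G1 ≅ G2.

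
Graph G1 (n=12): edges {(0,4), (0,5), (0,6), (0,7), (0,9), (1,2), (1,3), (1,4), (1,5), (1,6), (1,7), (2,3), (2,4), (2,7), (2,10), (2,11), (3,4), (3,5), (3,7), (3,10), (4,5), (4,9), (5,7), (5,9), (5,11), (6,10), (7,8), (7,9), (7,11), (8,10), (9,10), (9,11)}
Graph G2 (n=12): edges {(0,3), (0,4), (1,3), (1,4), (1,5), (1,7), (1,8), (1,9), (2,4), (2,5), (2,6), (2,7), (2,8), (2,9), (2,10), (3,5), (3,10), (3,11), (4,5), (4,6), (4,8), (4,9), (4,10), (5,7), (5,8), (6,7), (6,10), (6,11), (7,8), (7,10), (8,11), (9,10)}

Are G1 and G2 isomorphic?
Yes, isomorphic

The graphs are isomorphic.
One valid mapping φ: V(G1) → V(G2): 0→6, 1→8, 2→1, 3→5, 4→7, 5→2, 6→11, 7→4, 8→0, 9→10, 10→3, 11→9

Verify φ preserves adjacency — for each edge of G1, its image is an edge of G2:
  (0,4) → (φ(0),φ(4)) = (6,7) ∈ E(G2) ✓
  (0,5) → (φ(0),φ(5)) = (2,6) ∈ E(G2) ✓
  (0,6) → (φ(0),φ(6)) = (6,11) ∈ E(G2) ✓
  (0,7) → (φ(0),φ(7)) = (4,6) ∈ E(G2) ✓
  (0,9) → (φ(0),φ(9)) = (6,10) ∈ E(G2) ✓
  (1,2) → (φ(1),φ(2)) = (1,8) ∈ E(G2) ✓
  (1,3) → (φ(1),φ(3)) = (5,8) ∈ E(G2) ✓
  (1,4) → (φ(1),φ(4)) = (7,8) ∈ E(G2) ✓
  (1,5) → (φ(1),φ(5)) = (2,8) ∈ E(G2) ✓
  (1,6) → (φ(1),φ(6)) = (8,11) ∈ E(G2) ✓
  (1,7) → (φ(1),φ(7)) = (4,8) ∈ E(G2) ✓
  (2,3) → (φ(2),φ(3)) = (1,5) ∈ E(G2) ✓
  (2,4) → (φ(2),φ(4)) = (1,7) ∈ E(G2) ✓
  (2,7) → (φ(2),φ(7)) = (1,4) ∈ E(G2) ✓
  (2,10) → (φ(2),φ(10)) = (1,3) ∈ E(G2) ✓
  (2,11) → (φ(2),φ(11)) = (1,9) ∈ E(G2) ✓
  (3,4) → (φ(3),φ(4)) = (5,7) ∈ E(G2) ✓
  (3,5) → (φ(3),φ(5)) = (2,5) ∈ E(G2) ✓
  (3,7) → (φ(3),φ(7)) = (4,5) ∈ E(G2) ✓
  (3,10) → (φ(3),φ(10)) = (3,5) ∈ E(G2) ✓
  (4,5) → (φ(4),φ(5)) = (2,7) ∈ E(G2) ✓
  (4,9) → (φ(4),φ(9)) = (7,10) ∈ E(G2) ✓
  (5,7) → (φ(5),φ(7)) = (2,4) ∈ E(G2) ✓
  (5,9) → (φ(5),φ(9)) = (2,10) ∈ E(G2) ✓
  (5,11) → (φ(5),φ(11)) = (2,9) ∈ E(G2) ✓
  (6,10) → (φ(6),φ(10)) = (3,11) ∈ E(G2) ✓
  (7,8) → (φ(7),φ(8)) = (0,4) ∈ E(G2) ✓
  (7,9) → (φ(7),φ(9)) = (4,10) ∈ E(G2) ✓
  (7,11) → (φ(7),φ(11)) = (4,9) ∈ E(G2) ✓
  (8,10) → (φ(8),φ(10)) = (0,3) ∈ E(G2) ✓
  (9,10) → (φ(9),φ(10)) = (3,10) ∈ E(G2) ✓
  (9,11) → (φ(9),φ(11)) = (9,10) ∈ E(G2) ✓
All 32 edges of G1 map to edges of G2, and |E(G1)| = |E(G2)| = 32, so φ is a bijection on edges as well as vertices. Hence G1 ≅ G2.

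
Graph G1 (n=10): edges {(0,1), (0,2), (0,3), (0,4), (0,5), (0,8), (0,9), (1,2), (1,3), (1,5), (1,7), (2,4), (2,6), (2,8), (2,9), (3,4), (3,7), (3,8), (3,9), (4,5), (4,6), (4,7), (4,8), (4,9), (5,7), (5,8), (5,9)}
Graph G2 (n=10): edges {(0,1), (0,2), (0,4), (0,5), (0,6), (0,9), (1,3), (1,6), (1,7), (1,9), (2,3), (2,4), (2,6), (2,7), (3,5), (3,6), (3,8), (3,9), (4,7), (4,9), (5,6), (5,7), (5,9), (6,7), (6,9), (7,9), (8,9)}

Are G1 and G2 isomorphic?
Yes, isomorphic

The graphs are isomorphic.
One valid mapping φ: V(G1) → V(G2): 0→6, 1→2, 2→3, 3→0, 4→9, 5→7, 6→8, 7→4, 8→5, 9→1

Verify φ preserves adjacency — for each edge of G1, its image is an edge of G2:
  (0,1) → (φ(0),φ(1)) = (2,6) ∈ E(G2) ✓
  (0,2) → (φ(0),φ(2)) = (3,6) ∈ E(G2) ✓
  (0,3) → (φ(0),φ(3)) = (0,6) ∈ E(G2) ✓
  (0,4) → (φ(0),φ(4)) = (6,9) ∈ E(G2) ✓
  (0,5) → (φ(0),φ(5)) = (6,7) ∈ E(G2) ✓
  (0,8) → (φ(0),φ(8)) = (5,6) ∈ E(G2) ✓
  (0,9) → (φ(0),φ(9)) = (1,6) ∈ E(G2) ✓
  (1,2) → (φ(1),φ(2)) = (2,3) ∈ E(G2) ✓
  (1,3) → (φ(1),φ(3)) = (0,2) ∈ E(G2) ✓
  (1,5) → (φ(1),φ(5)) = (2,7) ∈ E(G2) ✓
  (1,7) → (φ(1),φ(7)) = (2,4) ∈ E(G2) ✓
  (2,4) → (φ(2),φ(4)) = (3,9) ∈ E(G2) ✓
  (2,6) → (φ(2),φ(6)) = (3,8) ∈ E(G2) ✓
  (2,8) → (φ(2),φ(8)) = (3,5) ∈ E(G2) ✓
  (2,9) → (φ(2),φ(9)) = (1,3) ∈ E(G2) ✓
  (3,4) → (φ(3),φ(4)) = (0,9) ∈ E(G2) ✓
  (3,7) → (φ(3),φ(7)) = (0,4) ∈ E(G2) ✓
  (3,8) → (φ(3),φ(8)) = (0,5) ∈ E(G2) ✓
  (3,9) → (φ(3),φ(9)) = (0,1) ∈ E(G2) ✓
  (4,5) → (φ(4),φ(5)) = (7,9) ∈ E(G2) ✓
  (4,6) → (φ(4),φ(6)) = (8,9) ∈ E(G2) ✓
  (4,7) → (φ(4),φ(7)) = (4,9) ∈ E(G2) ✓
  (4,8) → (φ(4),φ(8)) = (5,9) ∈ E(G2) ✓
  (4,9) → (φ(4),φ(9)) = (1,9) ∈ E(G2) ✓
  (5,7) → (φ(5),φ(7)) = (4,7) ∈ E(G2) ✓
  (5,8) → (φ(5),φ(8)) = (5,7) ∈ E(G2) ✓
  (5,9) → (φ(5),φ(9)) = (1,7) ∈ E(G2) ✓
All 27 edges of G1 map to edges of G2, and |E(G1)| = |E(G2)| = 27, so φ is a bijection on edges as well as vertices. Hence G1 ≅ G2.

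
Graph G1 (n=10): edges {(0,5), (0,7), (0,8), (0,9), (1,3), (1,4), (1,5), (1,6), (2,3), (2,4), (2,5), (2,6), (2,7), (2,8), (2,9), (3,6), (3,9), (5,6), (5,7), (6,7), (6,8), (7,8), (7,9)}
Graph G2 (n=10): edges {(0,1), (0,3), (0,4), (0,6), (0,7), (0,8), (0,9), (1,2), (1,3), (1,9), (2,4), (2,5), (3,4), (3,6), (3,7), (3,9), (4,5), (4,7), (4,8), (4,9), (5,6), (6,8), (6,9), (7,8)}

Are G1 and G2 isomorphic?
No, not isomorphic

The graphs are NOT isomorphic.

Degrees in G1: deg(0)=4, deg(1)=4, deg(2)=7, deg(3)=4, deg(4)=2, deg(5)=5, deg(6)=6, deg(7)=6, deg(8)=4, deg(9)=4.
Sorted degree sequence of G1: [7, 6, 6, 5, 4, 4, 4, 4, 4, 2].
Degrees in G2: deg(0)=7, deg(1)=4, deg(2)=3, deg(3)=6, deg(4)=7, deg(5)=3, deg(6)=5, deg(7)=4, deg(8)=4, deg(9)=5.
Sorted degree sequence of G2: [7, 7, 6, 5, 5, 4, 4, 4, 3, 3].
The (sorted) degree sequence is an isomorphism invariant, so since G1 and G2 have different degree sequences they cannot be isomorphic.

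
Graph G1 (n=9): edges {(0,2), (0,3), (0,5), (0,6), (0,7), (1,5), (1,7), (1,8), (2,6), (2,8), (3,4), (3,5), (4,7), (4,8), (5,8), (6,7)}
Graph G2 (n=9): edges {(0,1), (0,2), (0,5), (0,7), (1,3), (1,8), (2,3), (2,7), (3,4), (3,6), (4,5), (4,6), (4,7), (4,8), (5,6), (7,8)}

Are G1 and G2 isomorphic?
Yes, isomorphic

The graphs are isomorphic.
One valid mapping φ: V(G1) → V(G2): 0→4, 1→2, 2→5, 3→8, 4→1, 5→7, 6→6, 7→3, 8→0

Verify φ preserves adjacency — for each edge of G1, its image is an edge of G2:
  (0,2) → (φ(0),φ(2)) = (4,5) ∈ E(G2) ✓
  (0,3) → (φ(0),φ(3)) = (4,8) ∈ E(G2) ✓
  (0,5) → (φ(0),φ(5)) = (4,7) ∈ E(G2) ✓
  (0,6) → (φ(0),φ(6)) = (4,6) ∈ E(G2) ✓
  (0,7) → (φ(0),φ(7)) = (3,4) ∈ E(G2) ✓
  (1,5) → (φ(1),φ(5)) = (2,7) ∈ E(G2) ✓
  (1,7) → (φ(1),φ(7)) = (2,3) ∈ E(G2) ✓
  (1,8) → (φ(1),φ(8)) = (0,2) ∈ E(G2) ✓
  (2,6) → (φ(2),φ(6)) = (5,6) ∈ E(G2) ✓
  (2,8) → (φ(2),φ(8)) = (0,5) ∈ E(G2) ✓
  (3,4) → (φ(3),φ(4)) = (1,8) ∈ E(G2) ✓
  (3,5) → (φ(3),φ(5)) = (7,8) ∈ E(G2) ✓
  (4,7) → (φ(4),φ(7)) = (1,3) ∈ E(G2) ✓
  (4,8) → (φ(4),φ(8)) = (0,1) ∈ E(G2) ✓
  (5,8) → (φ(5),φ(8)) = (0,7) ∈ E(G2) ✓
  (6,7) → (φ(6),φ(7)) = (3,6) ∈ E(G2) ✓
All 16 edges of G1 map to edges of G2, and |E(G1)| = |E(G2)| = 16, so φ is a bijection on edges as well as vertices. Hence G1 ≅ G2.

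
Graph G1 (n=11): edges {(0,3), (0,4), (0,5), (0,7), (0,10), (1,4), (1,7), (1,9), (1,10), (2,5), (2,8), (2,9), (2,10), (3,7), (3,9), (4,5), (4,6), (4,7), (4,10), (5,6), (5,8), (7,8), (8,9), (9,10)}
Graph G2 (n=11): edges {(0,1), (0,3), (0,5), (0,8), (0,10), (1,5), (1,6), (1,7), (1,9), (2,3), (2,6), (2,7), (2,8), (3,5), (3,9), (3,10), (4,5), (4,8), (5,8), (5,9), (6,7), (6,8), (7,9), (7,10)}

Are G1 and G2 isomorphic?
Yes, isomorphic

The graphs are isomorphic.
One valid mapping φ: V(G1) → V(G2): 0→0, 1→9, 2→6, 3→10, 4→5, 5→8, 6→4, 7→3, 8→2, 9→7, 10→1

Verify φ preserves adjacency — for each edge of G1, its image is an edge of G2:
  (0,3) → (φ(0),φ(3)) = (0,10) ∈ E(G2) ✓
  (0,4) → (φ(0),φ(4)) = (0,5) ∈ E(G2) ✓
  (0,5) → (φ(0),φ(5)) = (0,8) ∈ E(G2) ✓
  (0,7) → (φ(0),φ(7)) = (0,3) ∈ E(G2) ✓
  (0,10) → (φ(0),φ(10)) = (0,1) ∈ E(G2) ✓
  (1,4) → (φ(1),φ(4)) = (5,9) ∈ E(G2) ✓
  (1,7) → (φ(1),φ(7)) = (3,9) ∈ E(G2) ✓
  (1,9) → (φ(1),φ(9)) = (7,9) ∈ E(G2) ✓
  (1,10) → (φ(1),φ(10)) = (1,9) ∈ E(G2) ✓
  (2,5) → (φ(2),φ(5)) = (6,8) ∈ E(G2) ✓
  (2,8) → (φ(2),φ(8)) = (2,6) ∈ E(G2) ✓
  (2,9) → (φ(2),φ(9)) = (6,7) ∈ E(G2) ✓
  (2,10) → (φ(2),φ(10)) = (1,6) ∈ E(G2) ✓
  (3,7) → (φ(3),φ(7)) = (3,10) ∈ E(G2) ✓
  (3,9) → (φ(3),φ(9)) = (7,10) ∈ E(G2) ✓
  (4,5) → (φ(4),φ(5)) = (5,8) ∈ E(G2) ✓
  (4,6) → (φ(4),φ(6)) = (4,5) ∈ E(G2) ✓
  (4,7) → (φ(4),φ(7)) = (3,5) ∈ E(G2) ✓
  (4,10) → (φ(4),φ(10)) = (1,5) ∈ E(G2) ✓
  (5,6) → (φ(5),φ(6)) = (4,8) ∈ E(G2) ✓
  (5,8) → (φ(5),φ(8)) = (2,8) ∈ E(G2) ✓
  (7,8) → (φ(7),φ(8)) = (2,3) ∈ E(G2) ✓
  (8,9) → (φ(8),φ(9)) = (2,7) ∈ E(G2) ✓
  (9,10) → (φ(9),φ(10)) = (1,7) ∈ E(G2) ✓
All 24 edges of G1 map to edges of G2, and |E(G1)| = |E(G2)| = 24, so φ is a bijection on edges as well as vertices. Hence G1 ≅ G2.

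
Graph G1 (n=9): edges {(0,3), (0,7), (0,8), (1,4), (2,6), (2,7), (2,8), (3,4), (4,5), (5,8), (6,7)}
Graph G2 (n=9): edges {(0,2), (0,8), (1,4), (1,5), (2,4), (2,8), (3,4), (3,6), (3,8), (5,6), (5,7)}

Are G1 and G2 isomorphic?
Yes, isomorphic

The graphs are isomorphic.
One valid mapping φ: V(G1) → V(G2): 0→3, 1→7, 2→2, 3→6, 4→5, 5→1, 6→0, 7→8, 8→4

Verify φ preserves adjacency — for each edge of G1, its image is an edge of G2:
  (0,3) → (φ(0),φ(3)) = (3,6) ∈ E(G2) ✓
  (0,7) → (φ(0),φ(7)) = (3,8) ∈ E(G2) ✓
  (0,8) → (φ(0),φ(8)) = (3,4) ∈ E(G2) ✓
  (1,4) → (φ(1),φ(4)) = (5,7) ∈ E(G2) ✓
  (2,6) → (φ(2),φ(6)) = (0,2) ∈ E(G2) ✓
  (2,7) → (φ(2),φ(7)) = (2,8) ∈ E(G2) ✓
  (2,8) → (φ(2),φ(8)) = (2,4) ∈ E(G2) ✓
  (3,4) → (φ(3),φ(4)) = (5,6) ∈ E(G2) ✓
  (4,5) → (φ(4),φ(5)) = (1,5) ∈ E(G2) ✓
  (5,8) → (φ(5),φ(8)) = (1,4) ∈ E(G2) ✓
  (6,7) → (φ(6),φ(7)) = (0,8) ∈ E(G2) ✓
All 11 edges of G1 map to edges of G2, and |E(G1)| = |E(G2)| = 11, so φ is a bijection on edges as well as vertices. Hence G1 ≅ G2.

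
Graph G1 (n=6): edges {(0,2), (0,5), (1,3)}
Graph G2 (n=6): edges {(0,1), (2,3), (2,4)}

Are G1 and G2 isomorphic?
Yes, isomorphic

The graphs are isomorphic.
One valid mapping φ: V(G1) → V(G2): 0→2, 1→0, 2→3, 3→1, 4→5, 5→4

Verify φ preserves adjacency — for each edge of G1, its image is an edge of G2:
  (0,2) → (φ(0),φ(2)) = (2,3) ∈ E(G2) ✓
  (0,5) → (φ(0),φ(5)) = (2,4) ∈ E(G2) ✓
  (1,3) → (φ(1),φ(3)) = (0,1) ∈ E(G2) ✓
All 3 edges of G1 map to edges of G2, and |E(G1)| = |E(G2)| = 3, so φ is a bijection on edges as well as vertices. Hence G1 ≅ G2.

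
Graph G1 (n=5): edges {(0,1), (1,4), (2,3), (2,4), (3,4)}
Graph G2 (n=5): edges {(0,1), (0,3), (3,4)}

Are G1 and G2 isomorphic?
No, not isomorphic

The graphs are NOT isomorphic.

Counting triangles (3-cliques): G1 has 1, G2 has 0.
Triangle count is an isomorphism invariant, so differing triangle counts rule out isomorphism.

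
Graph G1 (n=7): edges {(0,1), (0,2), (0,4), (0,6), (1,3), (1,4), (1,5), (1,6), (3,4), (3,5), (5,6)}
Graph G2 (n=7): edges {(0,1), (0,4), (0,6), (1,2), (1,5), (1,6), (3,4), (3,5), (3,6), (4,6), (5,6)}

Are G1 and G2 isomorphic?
Yes, isomorphic

The graphs are isomorphic.
One valid mapping φ: V(G1) → V(G2): 0→1, 1→6, 2→2, 3→4, 4→0, 5→3, 6→5

Verify φ preserves adjacency — for each edge of G1, its image is an edge of G2:
  (0,1) → (φ(0),φ(1)) = (1,6) ∈ E(G2) ✓
  (0,2) → (φ(0),φ(2)) = (1,2) ∈ E(G2) ✓
  (0,4) → (φ(0),φ(4)) = (0,1) ∈ E(G2) ✓
  (0,6) → (φ(0),φ(6)) = (1,5) ∈ E(G2) ✓
  (1,3) → (φ(1),φ(3)) = (4,6) ∈ E(G2) ✓
  (1,4) → (φ(1),φ(4)) = (0,6) ∈ E(G2) ✓
  (1,5) → (φ(1),φ(5)) = (3,6) ∈ E(G2) ✓
  (1,6) → (φ(1),φ(6)) = (5,6) ∈ E(G2) ✓
  (3,4) → (φ(3),φ(4)) = (0,4) ∈ E(G2) ✓
  (3,5) → (φ(3),φ(5)) = (3,4) ∈ E(G2) ✓
  (5,6) → (φ(5),φ(6)) = (3,5) ∈ E(G2) ✓
All 11 edges of G1 map to edges of G2, and |E(G1)| = |E(G2)| = 11, so φ is a bijection on edges as well as vertices. Hence G1 ≅ G2.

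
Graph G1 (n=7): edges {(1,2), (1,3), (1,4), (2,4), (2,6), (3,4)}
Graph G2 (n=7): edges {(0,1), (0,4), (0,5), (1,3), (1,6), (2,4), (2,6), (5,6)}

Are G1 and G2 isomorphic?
No, not isomorphic

The graphs are NOT isomorphic.

Degrees in G1: deg(0)=0, deg(1)=3, deg(2)=3, deg(3)=2, deg(4)=3, deg(5)=0, deg(6)=1.
Sorted degree sequence of G1: [3, 3, 3, 2, 1, 0, 0].
Degrees in G2: deg(0)=3, deg(1)=3, deg(2)=2, deg(3)=1, deg(4)=2, deg(5)=2, deg(6)=3.
Sorted degree sequence of G2: [3, 3, 3, 2, 2, 2, 1].
The (sorted) degree sequence is an isomorphism invariant, so since G1 and G2 have different degree sequences they cannot be isomorphic.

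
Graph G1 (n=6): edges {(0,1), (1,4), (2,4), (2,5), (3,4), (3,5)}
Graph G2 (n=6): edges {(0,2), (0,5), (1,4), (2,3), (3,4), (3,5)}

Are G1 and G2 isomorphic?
Yes, isomorphic

The graphs are isomorphic.
One valid mapping φ: V(G1) → V(G2): 0→1, 1→4, 2→5, 3→2, 4→3, 5→0

Verify φ preserves adjacency — for each edge of G1, its image is an edge of G2:
  (0,1) → (φ(0),φ(1)) = (1,4) ∈ E(G2) ✓
  (1,4) → (φ(1),φ(4)) = (3,4) ∈ E(G2) ✓
  (2,4) → (φ(2),φ(4)) = (3,5) ∈ E(G2) ✓
  (2,5) → (φ(2),φ(5)) = (0,5) ∈ E(G2) ✓
  (3,4) → (φ(3),φ(4)) = (2,3) ∈ E(G2) ✓
  (3,5) → (φ(3),φ(5)) = (0,2) ∈ E(G2) ✓
All 6 edges of G1 map to edges of G2, and |E(G1)| = |E(G2)| = 6, so φ is a bijection on edges as well as vertices. Hence G1 ≅ G2.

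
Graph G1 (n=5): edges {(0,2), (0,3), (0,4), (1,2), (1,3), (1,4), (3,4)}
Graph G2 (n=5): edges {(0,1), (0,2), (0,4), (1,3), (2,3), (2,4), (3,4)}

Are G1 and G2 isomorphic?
Yes, isomorphic

The graphs are isomorphic.
One valid mapping φ: V(G1) → V(G2): 0→0, 1→3, 2→1, 3→4, 4→2

Verify φ preserves adjacency — for each edge of G1, its image is an edge of G2:
  (0,2) → (φ(0),φ(2)) = (0,1) ∈ E(G2) ✓
  (0,3) → (φ(0),φ(3)) = (0,4) ∈ E(G2) ✓
  (0,4) → (φ(0),φ(4)) = (0,2) ∈ E(G2) ✓
  (1,2) → (φ(1),φ(2)) = (1,3) ∈ E(G2) ✓
  (1,3) → (φ(1),φ(3)) = (3,4) ∈ E(G2) ✓
  (1,4) → (φ(1),φ(4)) = (2,3) ∈ E(G2) ✓
  (3,4) → (φ(3),φ(4)) = (2,4) ∈ E(G2) ✓
All 7 edges of G1 map to edges of G2, and |E(G1)| = |E(G2)| = 7, so φ is a bijection on edges as well as vertices. Hence G1 ≅ G2.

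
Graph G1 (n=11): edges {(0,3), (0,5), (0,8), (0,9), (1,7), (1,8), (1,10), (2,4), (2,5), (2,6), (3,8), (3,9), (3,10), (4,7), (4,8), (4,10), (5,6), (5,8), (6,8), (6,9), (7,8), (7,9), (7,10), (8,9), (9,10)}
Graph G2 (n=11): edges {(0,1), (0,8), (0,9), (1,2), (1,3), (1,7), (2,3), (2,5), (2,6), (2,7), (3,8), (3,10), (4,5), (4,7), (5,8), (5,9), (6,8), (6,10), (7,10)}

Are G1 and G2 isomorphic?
No, not isomorphic

The graphs are NOT isomorphic.

Counting triangles (3-cliques): G1 has 15, G2 has 2.
Triangle count is an isomorphism invariant, so differing triangle counts rule out isomorphism.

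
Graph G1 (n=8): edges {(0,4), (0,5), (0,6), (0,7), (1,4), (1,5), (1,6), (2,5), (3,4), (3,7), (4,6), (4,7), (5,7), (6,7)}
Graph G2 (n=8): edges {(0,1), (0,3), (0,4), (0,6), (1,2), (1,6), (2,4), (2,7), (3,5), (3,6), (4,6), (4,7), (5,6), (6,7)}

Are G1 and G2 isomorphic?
No, not isomorphic

The graphs are NOT isomorphic.

Degrees in G1: deg(0)=4, deg(1)=3, deg(2)=1, deg(3)=2, deg(4)=5, deg(5)=4, deg(6)=4, deg(7)=5.
Sorted degree sequence of G1: [5, 5, 4, 4, 4, 3, 2, 1].
Degrees in G2: deg(0)=4, deg(1)=3, deg(2)=3, deg(3)=3, deg(4)=4, deg(5)=2, deg(6)=6, deg(7)=3.
Sorted degree sequence of G2: [6, 4, 4, 3, 3, 3, 3, 2].
The (sorted) degree sequence is an isomorphism invariant, so since G1 and G2 have different degree sequences they cannot be isomorphic.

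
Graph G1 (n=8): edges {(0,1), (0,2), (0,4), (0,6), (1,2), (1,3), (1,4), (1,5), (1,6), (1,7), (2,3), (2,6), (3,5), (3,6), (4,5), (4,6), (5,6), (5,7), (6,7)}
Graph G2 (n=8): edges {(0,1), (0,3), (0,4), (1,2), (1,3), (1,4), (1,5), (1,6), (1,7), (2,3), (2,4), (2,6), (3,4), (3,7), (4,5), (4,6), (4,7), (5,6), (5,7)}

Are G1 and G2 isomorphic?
Yes, isomorphic

The graphs are isomorphic.
One valid mapping φ: V(G1) → V(G2): 0→5, 1→4, 2→6, 3→2, 4→7, 5→3, 6→1, 7→0

Verify φ preserves adjacency — for each edge of G1, its image is an edge of G2:
  (0,1) → (φ(0),φ(1)) = (4,5) ∈ E(G2) ✓
  (0,2) → (φ(0),φ(2)) = (5,6) ∈ E(G2) ✓
  (0,4) → (φ(0),φ(4)) = (5,7) ∈ E(G2) ✓
  (0,6) → (φ(0),φ(6)) = (1,5) ∈ E(G2) ✓
  (1,2) → (φ(1),φ(2)) = (4,6) ∈ E(G2) ✓
  (1,3) → (φ(1),φ(3)) = (2,4) ∈ E(G2) ✓
  (1,4) → (φ(1),φ(4)) = (4,7) ∈ E(G2) ✓
  (1,5) → (φ(1),φ(5)) = (3,4) ∈ E(G2) ✓
  (1,6) → (φ(1),φ(6)) = (1,4) ∈ E(G2) ✓
  (1,7) → (φ(1),φ(7)) = (0,4) ∈ E(G2) ✓
  (2,3) → (φ(2),φ(3)) = (2,6) ∈ E(G2) ✓
  (2,6) → (φ(2),φ(6)) = (1,6) ∈ E(G2) ✓
  (3,5) → (φ(3),φ(5)) = (2,3) ∈ E(G2) ✓
  (3,6) → (φ(3),φ(6)) = (1,2) ∈ E(G2) ✓
  (4,5) → (φ(4),φ(5)) = (3,7) ∈ E(G2) ✓
  (4,6) → (φ(4),φ(6)) = (1,7) ∈ E(G2) ✓
  (5,6) → (φ(5),φ(6)) = (1,3) ∈ E(G2) ✓
  (5,7) → (φ(5),φ(7)) = (0,3) ∈ E(G2) ✓
  (6,7) → (φ(6),φ(7)) = (0,1) ∈ E(G2) ✓
All 19 edges of G1 map to edges of G2, and |E(G1)| = |E(G2)| = 19, so φ is a bijection on edges as well as vertices. Hence G1 ≅ G2.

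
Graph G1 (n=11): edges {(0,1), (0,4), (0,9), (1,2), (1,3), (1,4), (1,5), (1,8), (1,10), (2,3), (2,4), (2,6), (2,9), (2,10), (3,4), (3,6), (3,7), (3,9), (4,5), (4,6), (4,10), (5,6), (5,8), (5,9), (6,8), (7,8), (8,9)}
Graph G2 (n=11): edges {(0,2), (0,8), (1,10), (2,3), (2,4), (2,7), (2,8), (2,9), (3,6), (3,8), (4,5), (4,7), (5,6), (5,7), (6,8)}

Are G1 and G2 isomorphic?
No, not isomorphic

The graphs are NOT isomorphic.

Connected components of G1: 1 component(s) with vertex sets [[0, 1, 2, 3, 4, 5, 6, 7, 8, 9, 10]], sizes [11].
Connected components of G2: 2 component(s) with vertex sets [[1, 10], [0, 2, 3, 4, 5, 6, 7, 8, 9]], sizes [2, 9].
The number of connected components (and the multiset of component sizes) is an isomorphism invariant — an isomorphism maps each component of G1 bijectively onto a component of G2. Since G1 has 1 component(s) and G2 has 2, they cannot be isomorphic.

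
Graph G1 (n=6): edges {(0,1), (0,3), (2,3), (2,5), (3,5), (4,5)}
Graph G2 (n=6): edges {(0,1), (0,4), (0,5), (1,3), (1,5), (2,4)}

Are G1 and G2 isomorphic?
Yes, isomorphic

The graphs are isomorphic.
One valid mapping φ: V(G1) → V(G2): 0→4, 1→2, 2→5, 3→0, 4→3, 5→1

Verify φ preserves adjacency — for each edge of G1, its image is an edge of G2:
  (0,1) → (φ(0),φ(1)) = (2,4) ∈ E(G2) ✓
  (0,3) → (φ(0),φ(3)) = (0,4) ∈ E(G2) ✓
  (2,3) → (φ(2),φ(3)) = (0,5) ∈ E(G2) ✓
  (2,5) → (φ(2),φ(5)) = (1,5) ∈ E(G2) ✓
  (3,5) → (φ(3),φ(5)) = (0,1) ∈ E(G2) ✓
  (4,5) → (φ(4),φ(5)) = (1,3) ∈ E(G2) ✓
All 6 edges of G1 map to edges of G2, and |E(G1)| = |E(G2)| = 6, so φ is a bijection on edges as well as vertices. Hence G1 ≅ G2.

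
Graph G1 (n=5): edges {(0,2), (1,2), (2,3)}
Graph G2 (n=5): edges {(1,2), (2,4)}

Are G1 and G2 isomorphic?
No, not isomorphic

The graphs are NOT isomorphic.

Connected components of G1: 2 component(s) with vertex sets [[4], [0, 1, 2, 3]], sizes [1, 4].
Connected components of G2: 3 component(s) with vertex sets [[0], [3], [1, 2, 4]], sizes [1, 1, 3].
The number of connected components (and the multiset of component sizes) is an isomorphism invariant — an isomorphism maps each component of G1 bijectively onto a component of G2. Since G1 has 2 component(s) and G2 has 3, they cannot be isomorphic.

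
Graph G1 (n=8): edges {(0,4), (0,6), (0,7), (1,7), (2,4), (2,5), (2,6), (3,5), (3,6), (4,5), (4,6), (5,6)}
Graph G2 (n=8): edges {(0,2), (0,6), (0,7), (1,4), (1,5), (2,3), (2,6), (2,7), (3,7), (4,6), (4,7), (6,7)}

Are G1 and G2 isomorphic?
Yes, isomorphic

The graphs are isomorphic.
One valid mapping φ: V(G1) → V(G2): 0→4, 1→5, 2→0, 3→3, 4→6, 5→2, 6→7, 7→1

Verify φ preserves adjacency — for each edge of G1, its image is an edge of G2:
  (0,4) → (φ(0),φ(4)) = (4,6) ∈ E(G2) ✓
  (0,6) → (φ(0),φ(6)) = (4,7) ∈ E(G2) ✓
  (0,7) → (φ(0),φ(7)) = (1,4) ∈ E(G2) ✓
  (1,7) → (φ(1),φ(7)) = (1,5) ∈ E(G2) ✓
  (2,4) → (φ(2),φ(4)) = (0,6) ∈ E(G2) ✓
  (2,5) → (φ(2),φ(5)) = (0,2) ∈ E(G2) ✓
  (2,6) → (φ(2),φ(6)) = (0,7) ∈ E(G2) ✓
  (3,5) → (φ(3),φ(5)) = (2,3) ∈ E(G2) ✓
  (3,6) → (φ(3),φ(6)) = (3,7) ∈ E(G2) ✓
  (4,5) → (φ(4),φ(5)) = (2,6) ∈ E(G2) ✓
  (4,6) → (φ(4),φ(6)) = (6,7) ∈ E(G2) ✓
  (5,6) → (φ(5),φ(6)) = (2,7) ∈ E(G2) ✓
All 12 edges of G1 map to edges of G2, and |E(G1)| = |E(G2)| = 12, so φ is a bijection on edges as well as vertices. Hence G1 ≅ G2.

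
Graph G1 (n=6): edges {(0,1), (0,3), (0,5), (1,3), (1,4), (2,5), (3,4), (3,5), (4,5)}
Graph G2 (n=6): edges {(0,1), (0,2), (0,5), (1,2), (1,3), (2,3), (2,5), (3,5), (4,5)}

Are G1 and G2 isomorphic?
Yes, isomorphic

The graphs are isomorphic.
One valid mapping φ: V(G1) → V(G2): 0→3, 1→1, 2→4, 3→2, 4→0, 5→5

Verify φ preserves adjacency — for each edge of G1, its image is an edge of G2:
  (0,1) → (φ(0),φ(1)) = (1,3) ∈ E(G2) ✓
  (0,3) → (φ(0),φ(3)) = (2,3) ∈ E(G2) ✓
  (0,5) → (φ(0),φ(5)) = (3,5) ∈ E(G2) ✓
  (1,3) → (φ(1),φ(3)) = (1,2) ∈ E(G2) ✓
  (1,4) → (φ(1),φ(4)) = (0,1) ∈ E(G2) ✓
  (2,5) → (φ(2),φ(5)) = (4,5) ∈ E(G2) ✓
  (3,4) → (φ(3),φ(4)) = (0,2) ∈ E(G2) ✓
  (3,5) → (φ(3),φ(5)) = (2,5) ∈ E(G2) ✓
  (4,5) → (φ(4),φ(5)) = (0,5) ∈ E(G2) ✓
All 9 edges of G1 map to edges of G2, and |E(G1)| = |E(G2)| = 9, so φ is a bijection on edges as well as vertices. Hence G1 ≅ G2.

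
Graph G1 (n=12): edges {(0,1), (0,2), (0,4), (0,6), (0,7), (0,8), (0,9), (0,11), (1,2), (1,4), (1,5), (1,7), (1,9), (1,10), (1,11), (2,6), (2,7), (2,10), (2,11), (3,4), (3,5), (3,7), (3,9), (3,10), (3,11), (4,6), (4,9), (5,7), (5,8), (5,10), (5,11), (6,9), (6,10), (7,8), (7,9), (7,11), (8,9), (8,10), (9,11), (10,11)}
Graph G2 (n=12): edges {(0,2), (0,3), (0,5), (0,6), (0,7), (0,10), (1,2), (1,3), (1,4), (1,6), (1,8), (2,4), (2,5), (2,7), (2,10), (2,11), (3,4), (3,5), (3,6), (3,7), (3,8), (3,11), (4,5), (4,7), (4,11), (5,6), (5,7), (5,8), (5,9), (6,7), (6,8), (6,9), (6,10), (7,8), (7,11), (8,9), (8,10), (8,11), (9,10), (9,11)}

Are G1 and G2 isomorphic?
Yes, isomorphic

The graphs are isomorphic.
One valid mapping φ: V(G1) → V(G2): 0→6, 1→5, 2→0, 3→11, 4→9, 5→4, 6→10, 7→3, 8→1, 9→8, 10→2, 11→7

Verify φ preserves adjacency — for each edge of G1, its image is an edge of G2:
  (0,1) → (φ(0),φ(1)) = (5,6) ∈ E(G2) ✓
  (0,2) → (φ(0),φ(2)) = (0,6) ∈ E(G2) ✓
  (0,4) → (φ(0),φ(4)) = (6,9) ∈ E(G2) ✓
  (0,6) → (φ(0),φ(6)) = (6,10) ∈ E(G2) ✓
  (0,7) → (φ(0),φ(7)) = (3,6) ∈ E(G2) ✓
  (0,8) → (φ(0),φ(8)) = (1,6) ∈ E(G2) ✓
  (0,9) → (φ(0),φ(9)) = (6,8) ∈ E(G2) ✓
  (0,11) → (φ(0),φ(11)) = (6,7) ∈ E(G2) ✓
  (1,2) → (φ(1),φ(2)) = (0,5) ∈ E(G2) ✓
  (1,4) → (φ(1),φ(4)) = (5,9) ∈ E(G2) ✓
  (1,5) → (φ(1),φ(5)) = (4,5) ∈ E(G2) ✓
  (1,7) → (φ(1),φ(7)) = (3,5) ∈ E(G2) ✓
  (1,9) → (φ(1),φ(9)) = (5,8) ∈ E(G2) ✓
  (1,10) → (φ(1),φ(10)) = (2,5) ∈ E(G2) ✓
  (1,11) → (φ(1),φ(11)) = (5,7) ∈ E(G2) ✓
  (2,6) → (φ(2),φ(6)) = (0,10) ∈ E(G2) ✓
  (2,7) → (φ(2),φ(7)) = (0,3) ∈ E(G2) ✓
  (2,10) → (φ(2),φ(10)) = (0,2) ∈ E(G2) ✓
  (2,11) → (φ(2),φ(11)) = (0,7) ∈ E(G2) ✓
  (3,4) → (φ(3),φ(4)) = (9,11) ∈ E(G2) ✓
  (3,5) → (φ(3),φ(5)) = (4,11) ∈ E(G2) ✓
  (3,7) → (φ(3),φ(7)) = (3,11) ∈ E(G2) ✓
  (3,9) → (φ(3),φ(9)) = (8,11) ∈ E(G2) ✓
  (3,10) → (φ(3),φ(10)) = (2,11) ∈ E(G2) ✓
  (3,11) → (φ(3),φ(11)) = (7,11) ∈ E(G2) ✓
  (4,6) → (φ(4),φ(6)) = (9,10) ∈ E(G2) ✓
  (4,9) → (φ(4),φ(9)) = (8,9) ∈ E(G2) ✓
  (5,7) → (φ(5),φ(7)) = (3,4) ∈ E(G2) ✓
  (5,8) → (φ(5),φ(8)) = (1,4) ∈ E(G2) ✓
  (5,10) → (φ(5),φ(10)) = (2,4) ∈ E(G2) ✓
  (5,11) → (φ(5),φ(11)) = (4,7) ∈ E(G2) ✓
  (6,9) → (φ(6),φ(9)) = (8,10) ∈ E(G2) ✓
  (6,10) → (φ(6),φ(10)) = (2,10) ∈ E(G2) ✓
  (7,8) → (φ(7),φ(8)) = (1,3) ∈ E(G2) ✓
  (7,9) → (φ(7),φ(9)) = (3,8) ∈ E(G2) ✓
  (7,11) → (φ(7),φ(11)) = (3,7) ∈ E(G2) ✓
  (8,9) → (φ(8),φ(9)) = (1,8) ∈ E(G2) ✓
  (8,10) → (φ(8),φ(10)) = (1,2) ∈ E(G2) ✓
  (9,11) → (φ(9),φ(11)) = (7,8) ∈ E(G2) ✓
  (10,11) → (φ(10),φ(11)) = (2,7) ∈ E(G2) ✓
All 40 edges of G1 map to edges of G2, and |E(G1)| = |E(G2)| = 40, so φ is a bijection on edges as well as vertices. Hence G1 ≅ G2.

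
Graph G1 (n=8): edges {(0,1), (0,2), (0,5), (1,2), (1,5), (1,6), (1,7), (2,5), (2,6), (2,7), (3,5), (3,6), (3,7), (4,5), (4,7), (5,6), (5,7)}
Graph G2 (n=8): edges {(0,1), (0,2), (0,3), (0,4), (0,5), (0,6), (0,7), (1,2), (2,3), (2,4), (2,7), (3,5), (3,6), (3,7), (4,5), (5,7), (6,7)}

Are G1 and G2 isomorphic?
Yes, isomorphic

The graphs are isomorphic.
One valid mapping φ: V(G1) → V(G2): 0→6, 1→7, 2→3, 3→4, 4→1, 5→0, 6→5, 7→2

Verify φ preserves adjacency — for each edge of G1, its image is an edge of G2:
  (0,1) → (φ(0),φ(1)) = (6,7) ∈ E(G2) ✓
  (0,2) → (φ(0),φ(2)) = (3,6) ∈ E(G2) ✓
  (0,5) → (φ(0),φ(5)) = (0,6) ∈ E(G2) ✓
  (1,2) → (φ(1),φ(2)) = (3,7) ∈ E(G2) ✓
  (1,5) → (φ(1),φ(5)) = (0,7) ∈ E(G2) ✓
  (1,6) → (φ(1),φ(6)) = (5,7) ∈ E(G2) ✓
  (1,7) → (φ(1),φ(7)) = (2,7) ∈ E(G2) ✓
  (2,5) → (φ(2),φ(5)) = (0,3) ∈ E(G2) ✓
  (2,6) → (φ(2),φ(6)) = (3,5) ∈ E(G2) ✓
  (2,7) → (φ(2),φ(7)) = (2,3) ∈ E(G2) ✓
  (3,5) → (φ(3),φ(5)) = (0,4) ∈ E(G2) ✓
  (3,6) → (φ(3),φ(6)) = (4,5) ∈ E(G2) ✓
  (3,7) → (φ(3),φ(7)) = (2,4) ∈ E(G2) ✓
  (4,5) → (φ(4),φ(5)) = (0,1) ∈ E(G2) ✓
  (4,7) → (φ(4),φ(7)) = (1,2) ∈ E(G2) ✓
  (5,6) → (φ(5),φ(6)) = (0,5) ∈ E(G2) ✓
  (5,7) → (φ(5),φ(7)) = (0,2) ∈ E(G2) ✓
All 17 edges of G1 map to edges of G2, and |E(G1)| = |E(G2)| = 17, so φ is a bijection on edges as well as vertices. Hence G1 ≅ G2.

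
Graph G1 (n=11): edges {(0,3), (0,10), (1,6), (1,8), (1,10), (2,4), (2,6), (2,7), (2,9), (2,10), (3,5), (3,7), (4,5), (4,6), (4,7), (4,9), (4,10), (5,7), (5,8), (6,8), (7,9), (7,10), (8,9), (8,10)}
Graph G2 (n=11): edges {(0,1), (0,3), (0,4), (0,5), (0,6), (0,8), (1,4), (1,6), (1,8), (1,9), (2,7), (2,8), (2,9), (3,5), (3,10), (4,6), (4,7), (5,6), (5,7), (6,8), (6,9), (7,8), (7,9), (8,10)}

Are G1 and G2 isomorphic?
Yes, isomorphic

The graphs are isomorphic.
One valid mapping φ: V(G1) → V(G2): 0→10, 1→2, 2→1, 3→3, 4→6, 5→5, 6→9, 7→0, 8→7, 9→4, 10→8

Verify φ preserves adjacency — for each edge of G1, its image is an edge of G2:
  (0,3) → (φ(0),φ(3)) = (3,10) ∈ E(G2) ✓
  (0,10) → (φ(0),φ(10)) = (8,10) ∈ E(G2) ✓
  (1,6) → (φ(1),φ(6)) = (2,9) ∈ E(G2) ✓
  (1,8) → (φ(1),φ(8)) = (2,7) ∈ E(G2) ✓
  (1,10) → (φ(1),φ(10)) = (2,8) ∈ E(G2) ✓
  (2,4) → (φ(2),φ(4)) = (1,6) ∈ E(G2) ✓
  (2,6) → (φ(2),φ(6)) = (1,9) ∈ E(G2) ✓
  (2,7) → (φ(2),φ(7)) = (0,1) ∈ E(G2) ✓
  (2,9) → (φ(2),φ(9)) = (1,4) ∈ E(G2) ✓
  (2,10) → (φ(2),φ(10)) = (1,8) ∈ E(G2) ✓
  (3,5) → (φ(3),φ(5)) = (3,5) ∈ E(G2) ✓
  (3,7) → (φ(3),φ(7)) = (0,3) ∈ E(G2) ✓
  (4,5) → (φ(4),φ(5)) = (5,6) ∈ E(G2) ✓
  (4,6) → (φ(4),φ(6)) = (6,9) ∈ E(G2) ✓
  (4,7) → (φ(4),φ(7)) = (0,6) ∈ E(G2) ✓
  (4,9) → (φ(4),φ(9)) = (4,6) ∈ E(G2) ✓
  (4,10) → (φ(4),φ(10)) = (6,8) ∈ E(G2) ✓
  (5,7) → (φ(5),φ(7)) = (0,5) ∈ E(G2) ✓
  (5,8) → (φ(5),φ(8)) = (5,7) ∈ E(G2) ✓
  (6,8) → (φ(6),φ(8)) = (7,9) ∈ E(G2) ✓
  (7,9) → (φ(7),φ(9)) = (0,4) ∈ E(G2) ✓
  (7,10) → (φ(7),φ(10)) = (0,8) ∈ E(G2) ✓
  (8,9) → (φ(8),φ(9)) = (4,7) ∈ E(G2) ✓
  (8,10) → (φ(8),φ(10)) = (7,8) ∈ E(G2) ✓
All 24 edges of G1 map to edges of G2, and |E(G1)| = |E(G2)| = 24, so φ is a bijection on edges as well as vertices. Hence G1 ≅ G2.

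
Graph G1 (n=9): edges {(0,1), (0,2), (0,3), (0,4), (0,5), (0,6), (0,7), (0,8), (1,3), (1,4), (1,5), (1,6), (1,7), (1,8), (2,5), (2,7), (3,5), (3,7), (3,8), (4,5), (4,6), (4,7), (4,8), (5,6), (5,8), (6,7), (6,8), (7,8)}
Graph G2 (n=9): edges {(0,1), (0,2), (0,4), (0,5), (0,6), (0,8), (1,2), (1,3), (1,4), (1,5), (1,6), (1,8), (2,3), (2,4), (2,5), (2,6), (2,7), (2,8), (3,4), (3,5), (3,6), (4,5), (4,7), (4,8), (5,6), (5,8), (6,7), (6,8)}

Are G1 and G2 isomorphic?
Yes, isomorphic

The graphs are isomorphic.
One valid mapping φ: V(G1) → V(G2): 0→2, 1→1, 2→7, 3→3, 4→0, 5→4, 6→8, 7→6, 8→5

Verify φ preserves adjacency — for each edge of G1, its image is an edge of G2:
  (0,1) → (φ(0),φ(1)) = (1,2) ∈ E(G2) ✓
  (0,2) → (φ(0),φ(2)) = (2,7) ∈ E(G2) ✓
  (0,3) → (φ(0),φ(3)) = (2,3) ∈ E(G2) ✓
  (0,4) → (φ(0),φ(4)) = (0,2) ∈ E(G2) ✓
  (0,5) → (φ(0),φ(5)) = (2,4) ∈ E(G2) ✓
  (0,6) → (φ(0),φ(6)) = (2,8) ∈ E(G2) ✓
  (0,7) → (φ(0),φ(7)) = (2,6) ∈ E(G2) ✓
  (0,8) → (φ(0),φ(8)) = (2,5) ∈ E(G2) ✓
  (1,3) → (φ(1),φ(3)) = (1,3) ∈ E(G2) ✓
  (1,4) → (φ(1),φ(4)) = (0,1) ∈ E(G2) ✓
  (1,5) → (φ(1),φ(5)) = (1,4) ∈ E(G2) ✓
  (1,6) → (φ(1),φ(6)) = (1,8) ∈ E(G2) ✓
  (1,7) → (φ(1),φ(7)) = (1,6) ∈ E(G2) ✓
  (1,8) → (φ(1),φ(8)) = (1,5) ∈ E(G2) ✓
  (2,5) → (φ(2),φ(5)) = (4,7) ∈ E(G2) ✓
  (2,7) → (φ(2),φ(7)) = (6,7) ∈ E(G2) ✓
  (3,5) → (φ(3),φ(5)) = (3,4) ∈ E(G2) ✓
  (3,7) → (φ(3),φ(7)) = (3,6) ∈ E(G2) ✓
  (3,8) → (φ(3),φ(8)) = (3,5) ∈ E(G2) ✓
  (4,5) → (φ(4),φ(5)) = (0,4) ∈ E(G2) ✓
  (4,6) → (φ(4),φ(6)) = (0,8) ∈ E(G2) ✓
  (4,7) → (φ(4),φ(7)) = (0,6) ∈ E(G2) ✓
  (4,8) → (φ(4),φ(8)) = (0,5) ∈ E(G2) ✓
  (5,6) → (φ(5),φ(6)) = (4,8) ∈ E(G2) ✓
  (5,8) → (φ(5),φ(8)) = (4,5) ∈ E(G2) ✓
  (6,7) → (φ(6),φ(7)) = (6,8) ∈ E(G2) ✓
  (6,8) → (φ(6),φ(8)) = (5,8) ∈ E(G2) ✓
  (7,8) → (φ(7),φ(8)) = (5,6) ∈ E(G2) ✓
All 28 edges of G1 map to edges of G2, and |E(G1)| = |E(G2)| = 28, so φ is a bijection on edges as well as vertices. Hence G1 ≅ G2.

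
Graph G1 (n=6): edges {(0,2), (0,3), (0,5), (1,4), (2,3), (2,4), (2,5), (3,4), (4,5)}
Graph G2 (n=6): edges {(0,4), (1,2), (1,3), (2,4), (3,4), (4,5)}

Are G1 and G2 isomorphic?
No, not isomorphic

The graphs are NOT isomorphic.

Counting triangles (3-cliques): G1 has 4, G2 has 0.
Triangle count is an isomorphism invariant, so differing triangle counts rule out isomorphism.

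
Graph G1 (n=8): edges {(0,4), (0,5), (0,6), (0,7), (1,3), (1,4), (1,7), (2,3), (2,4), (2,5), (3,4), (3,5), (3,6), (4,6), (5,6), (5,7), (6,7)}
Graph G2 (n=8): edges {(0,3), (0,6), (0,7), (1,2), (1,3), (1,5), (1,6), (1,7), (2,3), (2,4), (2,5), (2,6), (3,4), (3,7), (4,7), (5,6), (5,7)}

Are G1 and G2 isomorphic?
Yes, isomorphic

The graphs are isomorphic.
One valid mapping φ: V(G1) → V(G2): 0→5, 1→0, 2→4, 3→3, 4→7, 5→2, 6→1, 7→6

Verify φ preserves adjacency — for each edge of G1, its image is an edge of G2:
  (0,4) → (φ(0),φ(4)) = (5,7) ∈ E(G2) ✓
  (0,5) → (φ(0),φ(5)) = (2,5) ∈ E(G2) ✓
  (0,6) → (φ(0),φ(6)) = (1,5) ∈ E(G2) ✓
  (0,7) → (φ(0),φ(7)) = (5,6) ∈ E(G2) ✓
  (1,3) → (φ(1),φ(3)) = (0,3) ∈ E(G2) ✓
  (1,4) → (φ(1),φ(4)) = (0,7) ∈ E(G2) ✓
  (1,7) → (φ(1),φ(7)) = (0,6) ∈ E(G2) ✓
  (2,3) → (φ(2),φ(3)) = (3,4) ∈ E(G2) ✓
  (2,4) → (φ(2),φ(4)) = (4,7) ∈ E(G2) ✓
  (2,5) → (φ(2),φ(5)) = (2,4) ∈ E(G2) ✓
  (3,4) → (φ(3),φ(4)) = (3,7) ∈ E(G2) ✓
  (3,5) → (φ(3),φ(5)) = (2,3) ∈ E(G2) ✓
  (3,6) → (φ(3),φ(6)) = (1,3) ∈ E(G2) ✓
  (4,6) → (φ(4),φ(6)) = (1,7) ∈ E(G2) ✓
  (5,6) → (φ(5),φ(6)) = (1,2) ∈ E(G2) ✓
  (5,7) → (φ(5),φ(7)) = (2,6) ∈ E(G2) ✓
  (6,7) → (φ(6),φ(7)) = (1,6) ∈ E(G2) ✓
All 17 edges of G1 map to edges of G2, and |E(G1)| = |E(G2)| = 17, so φ is a bijection on edges as well as vertices. Hence G1 ≅ G2.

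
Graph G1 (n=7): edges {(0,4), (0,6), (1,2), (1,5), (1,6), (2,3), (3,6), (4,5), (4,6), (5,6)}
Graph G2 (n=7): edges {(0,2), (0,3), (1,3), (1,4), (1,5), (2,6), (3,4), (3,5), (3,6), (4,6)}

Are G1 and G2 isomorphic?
Yes, isomorphic

The graphs are isomorphic.
One valid mapping φ: V(G1) → V(G2): 0→5, 1→6, 2→2, 3→0, 4→1, 5→4, 6→3

Verify φ preserves adjacency — for each edge of G1, its image is an edge of G2:
  (0,4) → (φ(0),φ(4)) = (1,5) ∈ E(G2) ✓
  (0,6) → (φ(0),φ(6)) = (3,5) ∈ E(G2) ✓
  (1,2) → (φ(1),φ(2)) = (2,6) ∈ E(G2) ✓
  (1,5) → (φ(1),φ(5)) = (4,6) ∈ E(G2) ✓
  (1,6) → (φ(1),φ(6)) = (3,6) ∈ E(G2) ✓
  (2,3) → (φ(2),φ(3)) = (0,2) ∈ E(G2) ✓
  (3,6) → (φ(3),φ(6)) = (0,3) ∈ E(G2) ✓
  (4,5) → (φ(4),φ(5)) = (1,4) ∈ E(G2) ✓
  (4,6) → (φ(4),φ(6)) = (1,3) ∈ E(G2) ✓
  (5,6) → (φ(5),φ(6)) = (3,4) ∈ E(G2) ✓
All 10 edges of G1 map to edges of G2, and |E(G1)| = |E(G2)| = 10, so φ is a bijection on edges as well as vertices. Hence G1 ≅ G2.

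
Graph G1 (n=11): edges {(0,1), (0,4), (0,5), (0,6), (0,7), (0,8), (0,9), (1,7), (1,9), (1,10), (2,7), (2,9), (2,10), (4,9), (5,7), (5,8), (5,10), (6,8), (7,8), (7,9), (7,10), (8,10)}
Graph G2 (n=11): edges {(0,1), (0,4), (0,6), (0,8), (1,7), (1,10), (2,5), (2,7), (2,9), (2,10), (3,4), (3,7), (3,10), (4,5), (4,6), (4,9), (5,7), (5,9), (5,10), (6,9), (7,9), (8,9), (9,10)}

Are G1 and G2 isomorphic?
No, not isomorphic

The graphs are NOT isomorphic.

Counting triangles (3-cliques): G1 has 16, G2 has 10.
Triangle count is an isomorphism invariant, so differing triangle counts rule out isomorphism.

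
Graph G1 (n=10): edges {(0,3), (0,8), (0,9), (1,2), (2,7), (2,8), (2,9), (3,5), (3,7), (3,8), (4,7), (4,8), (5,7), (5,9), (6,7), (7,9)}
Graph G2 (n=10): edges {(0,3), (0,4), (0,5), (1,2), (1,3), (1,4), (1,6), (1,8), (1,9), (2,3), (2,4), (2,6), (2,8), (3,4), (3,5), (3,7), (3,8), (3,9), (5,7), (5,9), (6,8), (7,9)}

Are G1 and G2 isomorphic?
No, not isomorphic

The graphs are NOT isomorphic.

Counting triangles (3-cliques): G1 has 4, G2 has 17.
Triangle count is an isomorphism invariant, so differing triangle counts rule out isomorphism.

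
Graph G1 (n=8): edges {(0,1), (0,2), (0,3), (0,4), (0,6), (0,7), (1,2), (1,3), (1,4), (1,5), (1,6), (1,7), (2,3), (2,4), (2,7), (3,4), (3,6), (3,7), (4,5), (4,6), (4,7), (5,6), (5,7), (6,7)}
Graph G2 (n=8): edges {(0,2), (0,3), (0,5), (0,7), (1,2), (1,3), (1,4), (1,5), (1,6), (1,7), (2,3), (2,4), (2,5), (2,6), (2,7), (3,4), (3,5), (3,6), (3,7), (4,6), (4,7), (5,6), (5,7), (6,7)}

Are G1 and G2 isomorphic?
Yes, isomorphic

The graphs are isomorphic.
One valid mapping φ: V(G1) → V(G2): 0→1, 1→2, 2→4, 3→6, 4→7, 5→0, 6→5, 7→3

Verify φ preserves adjacency — for each edge of G1, its image is an edge of G2:
  (0,1) → (φ(0),φ(1)) = (1,2) ∈ E(G2) ✓
  (0,2) → (φ(0),φ(2)) = (1,4) ∈ E(G2) ✓
  (0,3) → (φ(0),φ(3)) = (1,6) ∈ E(G2) ✓
  (0,4) → (φ(0),φ(4)) = (1,7) ∈ E(G2) ✓
  (0,6) → (φ(0),φ(6)) = (1,5) ∈ E(G2) ✓
  (0,7) → (φ(0),φ(7)) = (1,3) ∈ E(G2) ✓
  (1,2) → (φ(1),φ(2)) = (2,4) ∈ E(G2) ✓
  (1,3) → (φ(1),φ(3)) = (2,6) ∈ E(G2) ✓
  (1,4) → (φ(1),φ(4)) = (2,7) ∈ E(G2) ✓
  (1,5) → (φ(1),φ(5)) = (0,2) ∈ E(G2) ✓
  (1,6) → (φ(1),φ(6)) = (2,5) ∈ E(G2) ✓
  (1,7) → (φ(1),φ(7)) = (2,3) ∈ E(G2) ✓
  (2,3) → (φ(2),φ(3)) = (4,6) ∈ E(G2) ✓
  (2,4) → (φ(2),φ(4)) = (4,7) ∈ E(G2) ✓
  (2,7) → (φ(2),φ(7)) = (3,4) ∈ E(G2) ✓
  (3,4) → (φ(3),φ(4)) = (6,7) ∈ E(G2) ✓
  (3,6) → (φ(3),φ(6)) = (5,6) ∈ E(G2) ✓
  (3,7) → (φ(3),φ(7)) = (3,6) ∈ E(G2) ✓
  (4,5) → (φ(4),φ(5)) = (0,7) ∈ E(G2) ✓
  (4,6) → (φ(4),φ(6)) = (5,7) ∈ E(G2) ✓
  (4,7) → (φ(4),φ(7)) = (3,7) ∈ E(G2) ✓
  (5,6) → (φ(5),φ(6)) = (0,5) ∈ E(G2) ✓
  (5,7) → (φ(5),φ(7)) = (0,3) ∈ E(G2) ✓
  (6,7) → (φ(6),φ(7)) = (3,5) ∈ E(G2) ✓
All 24 edges of G1 map to edges of G2, and |E(G1)| = |E(G2)| = 24, so φ is a bijection on edges as well as vertices. Hence G1 ≅ G2.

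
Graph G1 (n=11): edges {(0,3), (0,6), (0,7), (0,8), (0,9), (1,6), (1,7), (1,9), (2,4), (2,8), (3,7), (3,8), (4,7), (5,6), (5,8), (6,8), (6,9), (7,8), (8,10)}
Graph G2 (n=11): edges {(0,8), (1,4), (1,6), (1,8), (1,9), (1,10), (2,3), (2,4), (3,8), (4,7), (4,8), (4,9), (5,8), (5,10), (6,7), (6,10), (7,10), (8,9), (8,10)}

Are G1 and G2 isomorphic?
Yes, isomorphic

The graphs are isomorphic.
One valid mapping φ: V(G1) → V(G2): 0→1, 1→7, 2→3, 3→9, 4→2, 5→5, 6→10, 7→4, 8→8, 9→6, 10→0

Verify φ preserves adjacency — for each edge of G1, its image is an edge of G2:
  (0,3) → (φ(0),φ(3)) = (1,9) ∈ E(G2) ✓
  (0,6) → (φ(0),φ(6)) = (1,10) ∈ E(G2) ✓
  (0,7) → (φ(0),φ(7)) = (1,4) ∈ E(G2) ✓
  (0,8) → (φ(0),φ(8)) = (1,8) ∈ E(G2) ✓
  (0,9) → (φ(0),φ(9)) = (1,6) ∈ E(G2) ✓
  (1,6) → (φ(1),φ(6)) = (7,10) ∈ E(G2) ✓
  (1,7) → (φ(1),φ(7)) = (4,7) ∈ E(G2) ✓
  (1,9) → (φ(1),φ(9)) = (6,7) ∈ E(G2) ✓
  (2,4) → (φ(2),φ(4)) = (2,3) ∈ E(G2) ✓
  (2,8) → (φ(2),φ(8)) = (3,8) ∈ E(G2) ✓
  (3,7) → (φ(3),φ(7)) = (4,9) ∈ E(G2) ✓
  (3,8) → (φ(3),φ(8)) = (8,9) ∈ E(G2) ✓
  (4,7) → (φ(4),φ(7)) = (2,4) ∈ E(G2) ✓
  (5,6) → (φ(5),φ(6)) = (5,10) ∈ E(G2) ✓
  (5,8) → (φ(5),φ(8)) = (5,8) ∈ E(G2) ✓
  (6,8) → (φ(6),φ(8)) = (8,10) ∈ E(G2) ✓
  (6,9) → (φ(6),φ(9)) = (6,10) ∈ E(G2) ✓
  (7,8) → (φ(7),φ(8)) = (4,8) ∈ E(G2) ✓
  (8,10) → (φ(8),φ(10)) = (0,8) ∈ E(G2) ✓
All 19 edges of G1 map to edges of G2, and |E(G1)| = |E(G2)| = 19, so φ is a bijection on edges as well as vertices. Hence G1 ≅ G2.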